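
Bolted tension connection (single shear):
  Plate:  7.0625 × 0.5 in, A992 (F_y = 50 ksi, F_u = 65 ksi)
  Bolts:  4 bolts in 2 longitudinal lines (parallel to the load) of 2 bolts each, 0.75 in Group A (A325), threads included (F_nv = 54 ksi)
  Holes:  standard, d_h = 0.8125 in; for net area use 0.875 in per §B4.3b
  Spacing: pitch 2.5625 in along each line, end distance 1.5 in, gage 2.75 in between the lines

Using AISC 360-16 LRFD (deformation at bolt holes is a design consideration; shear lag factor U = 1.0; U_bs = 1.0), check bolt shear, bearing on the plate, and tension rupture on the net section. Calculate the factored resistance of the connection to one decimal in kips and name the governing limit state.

71.6 kips (bolt shear governs)

Bolt shear: A_b = π(0.75)²/4 = 0.44179 in². φR_n = 0.75 × 54 × 0.44179 × 4 × 1 = 71.6 kips.
Bearing (0.5 in plate, F_u = 65 ksi): end bolts L_c = 1.5 − 0.8125/2 = 1.09375, R_n = min(1.2×1.09375×0.5×65, 2.4×0.75×0.5×65) = 42.656 kips/bolt; interior L_c = 2.5625 − 0.8125 = 1.75, R_n = 58.5 kips/bolt. φR_n = 0.75 × (2×42.656 + 2×58.5) = 151.7 kips.
Tension rupture (net): A_n = (7.0625 − 2×0.875)×0.5 = 2.6563 in² (U = 1.0, A_e = A_n). φR_n = 0.75 × 65 × 2.6563 = 129.5 kips.
Governing: min(71.6, 151.7, 129.5) = 71.6 kips → bolt shear.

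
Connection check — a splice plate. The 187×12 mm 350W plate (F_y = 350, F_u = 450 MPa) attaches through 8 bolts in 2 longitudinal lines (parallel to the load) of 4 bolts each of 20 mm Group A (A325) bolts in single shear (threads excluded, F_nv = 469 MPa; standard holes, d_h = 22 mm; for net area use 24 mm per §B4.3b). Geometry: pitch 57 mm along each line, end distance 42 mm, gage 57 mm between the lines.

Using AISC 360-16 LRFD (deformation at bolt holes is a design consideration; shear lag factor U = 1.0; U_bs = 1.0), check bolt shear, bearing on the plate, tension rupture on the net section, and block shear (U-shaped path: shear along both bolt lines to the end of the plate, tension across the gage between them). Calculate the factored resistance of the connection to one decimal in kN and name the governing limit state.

563.0 kN (net-section rupture governs)

Bolt shear: A_b = π(20)²/4 = 314.16 mm². φR_n = 0.75 × 469 × 314.16 × 8 × 1 = 884.0 kN.
Bearing (12 mm plate, F_u = 450 MPa): end bolts L_c = 42 − 22/2 = 31, R_n = min(1.2×31×12×450, 2.4×20×12×450) = 200.88 kN/bolt; interior L_c = 57 − 22 = 35, R_n = 226.8 kN/bolt. φR_n = 0.75 × (2×200.88 + 6×226.8) = 1321.9 kN.
Tension rupture (net): A_n = (187 − 2×24)×12 = 1668 mm² (U = 1.0, A_e = A_n). φR_n = 0.75 × 450 × 1668 = 563.0 kN.
Block shear: shear path 2×[42+3×57] = 2×213 mm, A_gv = 5112, A_nv = 2×(213 − 3.5×24)×12 = 3096 mm²; tension across gage: (57 − 1×24)×12 = 396 mm². R_n = min(0.6×450×3096, 0.6×350×5112) + 1.0×450×396 = min(835.92, 1073.5) + 178.2 = 1014.1 kN. φR_n = 0.75 × 1014.1 = 760.6 kN.
Governing: min(884.0, 1321.9, 563.0, 760.6) = 563.0 kN → net-section rupture.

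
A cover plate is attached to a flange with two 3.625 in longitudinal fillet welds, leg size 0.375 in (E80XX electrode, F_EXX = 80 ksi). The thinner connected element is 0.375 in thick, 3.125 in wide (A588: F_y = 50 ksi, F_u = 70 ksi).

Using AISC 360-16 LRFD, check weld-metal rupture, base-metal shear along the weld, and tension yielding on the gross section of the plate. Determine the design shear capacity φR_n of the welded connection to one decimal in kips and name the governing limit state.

Weld metal: throat = 0.707×0.375 = 0.26513 in, L = 2×3.625 = 7.25 in. φR_n = 0.75 × 0.6 × 80 × 0.26513 × 7.25 = 69.2 kips.
Base metal shear (0.375 in plate): yield φR_n = 1.0×0.6×50×0.375×7.25 = 81.6 kips; rupture φR_n = 0.75×0.6×70×0.375×7.25 = 85.6 kips; take 81.6 kips (yield).
Tension yield (gross): A_g = 3.125×0.375 = 1.1719 in². φR_n = 0.90 × 50 × 1.1719 = 52.7 kips.
Governing: min(69.2, 81.6, 52.7) = 52.7 kips → gross-section yield.

52.7 kips (gross-section yield governs)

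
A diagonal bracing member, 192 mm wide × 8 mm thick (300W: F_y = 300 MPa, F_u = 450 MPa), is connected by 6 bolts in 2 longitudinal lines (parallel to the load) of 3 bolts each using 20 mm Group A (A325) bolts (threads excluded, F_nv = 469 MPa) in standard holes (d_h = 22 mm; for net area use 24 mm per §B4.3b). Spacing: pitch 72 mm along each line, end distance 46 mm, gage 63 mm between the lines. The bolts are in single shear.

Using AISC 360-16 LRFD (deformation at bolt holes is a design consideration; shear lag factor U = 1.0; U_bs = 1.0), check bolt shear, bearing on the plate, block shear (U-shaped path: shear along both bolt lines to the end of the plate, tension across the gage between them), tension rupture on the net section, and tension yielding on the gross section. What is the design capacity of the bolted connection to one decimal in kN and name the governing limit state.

Bolt shear: A_b = π(20)²/4 = 314.16 mm². φR_n = 0.75 × 469 × 314.16 × 6 × 1 = 663.0 kN.
Bearing (8 mm plate, F_u = 450 MPa): end bolts L_c = 46 − 22/2 = 35, R_n = min(1.2×35×8×450, 2.4×20×8×450) = 151.2 kN/bolt; interior L_c = 72 − 22 = 50, R_n = 172.8 kN/bolt. φR_n = 0.75 × (2×151.2 + 4×172.8) = 745.2 kN.
Block shear: shear path 2×[46+2×72] = 2×190 mm, A_gv = 3040, A_nv = 2×(190 − 2.5×24)×8 = 2080 mm²; tension across gage: (63 − 1×24)×8 = 312 mm². R_n = min(0.6×450×2080, 0.6×300×3040) + 1.0×450×312 = min(561.6, 547.2) + 140.4 = 687.6 kN. φR_n = 0.75 × 687.6 = 515.7 kN.
Tension rupture (net): A_n = (192 − 2×24)×8 = 1152 mm² (U = 1.0, A_e = A_n). φR_n = 0.75 × 450 × 1152 = 388.8 kN.
Tension yield (gross): A_g = 192×8 = 1536 mm². φR_n = 0.90 × 300 × 1536 = 414.7 kN.
Governing: min(663.0, 745.2, 515.7, 388.8, 414.7) = 388.8 kN → net-section rupture.

388.8 kN (net-section rupture governs)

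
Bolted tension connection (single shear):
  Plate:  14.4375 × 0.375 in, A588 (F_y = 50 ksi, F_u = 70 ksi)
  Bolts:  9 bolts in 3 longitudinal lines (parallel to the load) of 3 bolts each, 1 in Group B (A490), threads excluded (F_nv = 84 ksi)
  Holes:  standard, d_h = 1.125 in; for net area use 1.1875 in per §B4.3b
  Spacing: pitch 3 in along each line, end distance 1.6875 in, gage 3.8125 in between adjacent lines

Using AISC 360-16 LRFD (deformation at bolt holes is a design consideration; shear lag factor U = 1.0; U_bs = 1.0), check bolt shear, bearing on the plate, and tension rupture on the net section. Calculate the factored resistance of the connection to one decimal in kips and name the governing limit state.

Bolt shear: A_b = π(1)²/4 = 0.7854 in². φR_n = 0.75 × 84 × 0.7854 × 9 × 1 = 445.3 kips.
Bearing (0.375 in plate, F_u = 70 ksi): end bolts L_c = 1.6875 − 1.125/2 = 1.125, R_n = min(1.2×1.125×0.375×70, 2.4×1×0.375×70) = 35.438 kips/bolt; interior L_c = 3 − 1.125 = 1.875, R_n = 59.063 kips/bolt. φR_n = 0.75 × (3×35.438 + 6×59.063) = 345.5 kips.
Tension rupture (net): A_n = (14.4375 − 3×1.1875)×0.375 = 4.0781 in² (U = 1.0, A_e = A_n). φR_n = 0.75 × 70 × 4.0781 = 214.1 kips.
Governing: min(445.3, 345.5, 214.1) = 214.1 kips → net-section rupture.

214.1 kips (net-section rupture governs)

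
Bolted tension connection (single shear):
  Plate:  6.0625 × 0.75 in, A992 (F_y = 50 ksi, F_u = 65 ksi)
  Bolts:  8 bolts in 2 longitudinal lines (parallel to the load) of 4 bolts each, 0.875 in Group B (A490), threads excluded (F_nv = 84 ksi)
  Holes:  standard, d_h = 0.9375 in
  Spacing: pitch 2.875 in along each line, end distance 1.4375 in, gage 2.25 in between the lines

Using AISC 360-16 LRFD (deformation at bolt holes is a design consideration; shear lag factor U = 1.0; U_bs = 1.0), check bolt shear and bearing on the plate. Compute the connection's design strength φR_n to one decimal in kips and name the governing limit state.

303.1 kips (bolt shear governs)

Bolt shear: A_b = π(0.875)²/4 = 0.60132 in². φR_n = 0.75 × 84 × 0.60132 × 8 × 1 = 303.1 kips.
Bearing (0.75 in plate, F_u = 65 ksi): end bolts L_c = 1.4375 − 0.9375/2 = 0.96875, R_n = min(1.2×0.96875×0.75×65, 2.4×0.875×0.75×65) = 56.672 kips/bolt; interior L_c = 2.875 − 0.9375 = 1.9375, R_n = 102.38 kips/bolt. φR_n = 0.75 × (2×56.672 + 6×102.38) = 545.7 kips.
Governing: min(303.1, 545.7) = 303.1 kips → bolt shear.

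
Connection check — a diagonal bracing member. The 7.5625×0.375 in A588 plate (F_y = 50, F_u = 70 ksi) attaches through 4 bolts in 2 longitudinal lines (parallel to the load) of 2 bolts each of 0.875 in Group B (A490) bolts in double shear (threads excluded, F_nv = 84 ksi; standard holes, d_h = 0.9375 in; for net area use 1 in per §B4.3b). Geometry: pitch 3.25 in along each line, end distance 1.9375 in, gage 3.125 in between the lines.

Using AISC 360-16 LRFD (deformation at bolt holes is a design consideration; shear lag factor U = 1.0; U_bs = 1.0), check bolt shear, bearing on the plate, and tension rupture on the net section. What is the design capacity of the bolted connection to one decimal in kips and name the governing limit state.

Bolt shear: A_b = π(0.875)²/4 = 0.60132 in². φR_n = 0.75 × 84 × 0.60132 × 4 × 2 = 303.1 kips.
Bearing (0.375 in plate, F_u = 70 ksi): end bolts L_c = 1.9375 − 0.9375/2 = 1.46875, R_n = min(1.2×1.46875×0.375×70, 2.4×0.875×0.375×70) = 46.266 kips/bolt; interior L_c = 3.25 − 0.9375 = 2.3125, R_n = 55.125 kips/bolt. φR_n = 0.75 × (2×46.266 + 2×55.125) = 152.1 kips.
Tension rupture (net): A_n = (7.5625 − 2×1)×0.375 = 2.0859 in² (U = 1.0, A_e = A_n). φR_n = 0.75 × 70 × 2.0859 = 109.5 kips.
Governing: min(303.1, 152.1, 109.5) = 109.5 kips → net-section rupture.

109.5 kips (net-section rupture governs)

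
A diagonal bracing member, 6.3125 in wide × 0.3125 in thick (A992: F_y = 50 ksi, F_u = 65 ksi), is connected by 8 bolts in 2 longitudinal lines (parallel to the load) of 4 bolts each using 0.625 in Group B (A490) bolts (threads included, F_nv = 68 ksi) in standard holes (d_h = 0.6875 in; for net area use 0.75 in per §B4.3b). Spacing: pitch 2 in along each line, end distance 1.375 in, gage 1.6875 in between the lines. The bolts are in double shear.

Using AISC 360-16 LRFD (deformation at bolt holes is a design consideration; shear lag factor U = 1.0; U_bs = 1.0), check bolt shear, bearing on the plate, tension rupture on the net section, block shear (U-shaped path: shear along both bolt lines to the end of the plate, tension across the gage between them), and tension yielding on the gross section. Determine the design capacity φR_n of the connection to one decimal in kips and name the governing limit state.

Bolt shear: A_b = π(0.625)²/4 = 0.3068 in². φR_n = 0.75 × 68 × 0.3068 × 8 × 2 = 250.3 kips.
Bearing (0.3125 in plate, F_u = 65 ksi): end bolts L_c = 1.375 − 0.6875/2 = 1.03125, R_n = min(1.2×1.03125×0.3125×65, 2.4×0.625×0.3125×65) = 25.137 kips/bolt; interior L_c = 2 − 0.6875 = 1.3125, R_n = 30.469 kips/bolt. φR_n = 0.75 × (2×25.137 + 6×30.469) = 174.8 kips.
Tension rupture (net): A_n = (6.3125 − 2×0.75)×0.3125 = 1.5039 in² (U = 1.0, A_e = A_n). φR_n = 0.75 × 65 × 1.5039 = 73.3 kips.
Block shear: shear path 2×[1.375+3×2] = 2×7.375 in, A_gv = 4.6094, A_nv = 2×(7.375 − 3.5×0.75)×0.3125 = 2.9688 in²; tension across gage: (1.6875 − 1×0.75)×0.3125 = 0.29297 in². R_n = min(0.6×65×2.9688, 0.6×50×4.6094) + 1.0×65×0.29297 = min(115.78, 138.28) + 19.043 = 134.82 kips. φR_n = 0.75 × 134.82 = 101.1 kips.
Tension yield (gross): A_g = 6.3125×0.3125 = 1.9727 in². φR_n = 0.90 × 50 × 1.9727 = 88.8 kips.
Governing: min(250.3, 174.8, 73.3, 101.1, 88.8) = 73.3 kips → net-section rupture.

73.3 kips (net-section rupture governs)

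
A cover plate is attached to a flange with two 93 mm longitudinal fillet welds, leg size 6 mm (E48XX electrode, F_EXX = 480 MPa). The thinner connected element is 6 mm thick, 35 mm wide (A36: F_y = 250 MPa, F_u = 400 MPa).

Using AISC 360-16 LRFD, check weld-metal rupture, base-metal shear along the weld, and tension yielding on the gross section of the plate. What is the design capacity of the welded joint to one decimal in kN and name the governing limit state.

47.3 kN (gross-section yield governs)

Weld metal: throat = 0.707×6 = 4.242 mm, L = 2×93 = 186 mm. φR_n = 0.75 × 0.6 × 480 × 4.242 × 186 = 170.4 kN.
Base metal shear (6 mm plate): yield φR_n = 1.0×0.6×250×6×186 = 167.4 kN; rupture φR_n = 0.75×0.6×400×6×186 = 200.9 kN; take 167.4 kN (yield).
Tension yield (gross): A_g = 35×6 = 210 mm². φR_n = 0.90 × 250 × 210 = 47.3 kN.
Governing: min(170.4, 167.4, 47.3) = 47.3 kN → gross-section yield.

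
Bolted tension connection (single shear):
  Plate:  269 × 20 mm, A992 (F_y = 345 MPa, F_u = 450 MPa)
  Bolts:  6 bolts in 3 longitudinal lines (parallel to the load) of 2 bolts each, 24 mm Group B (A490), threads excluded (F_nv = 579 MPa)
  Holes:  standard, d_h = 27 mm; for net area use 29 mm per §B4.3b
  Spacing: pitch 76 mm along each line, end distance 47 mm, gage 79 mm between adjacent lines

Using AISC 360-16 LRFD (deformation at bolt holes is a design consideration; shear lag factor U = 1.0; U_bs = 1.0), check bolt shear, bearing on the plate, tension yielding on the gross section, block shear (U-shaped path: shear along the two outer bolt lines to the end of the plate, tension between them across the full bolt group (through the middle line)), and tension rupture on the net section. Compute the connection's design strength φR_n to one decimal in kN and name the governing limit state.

Bolt shear: A_b = π(24)²/4 = 452.39 mm². φR_n = 0.75 × 579 × 452.39 × 6 × 1 = 1178.7 kN.
Bearing (20 mm plate, F_u = 450 MPa): end bolts L_c = 47 − 27/2 = 33.5, R_n = min(1.2×33.5×20×450, 2.4×24×20×450) = 361.8 kN/bolt; interior L_c = 76 − 27 = 49, R_n = 518.4 kN/bolt. φR_n = 0.75 × (3×361.8 + 3×518.4) = 1980.5 kN.
Tension yield (gross): A_g = 269×20 = 5380 mm². φR_n = 0.90 × 345 × 5380 = 1670.5 kN.
Block shear: shear path 2×[47+1×76] = 2×123 mm, A_gv = 4920, A_nv = 2×(123 − 1.5×29)×20 = 3180 mm²; tension across gage: (158 − 2×29)×20 = 2000 mm². R_n = min(0.6×450×3180, 0.6×345×4920) + 1.0×450×2000 = min(858.6, 1018.4) + 900 = 1758.6 kN. φR_n = 0.75 × 1758.6 = 1319.0 kN.
Tension rupture (net): A_n = (269 − 3×29)×20 = 3640 mm² (U = 1.0, A_e = A_n). φR_n = 0.75 × 450 × 3640 = 1228.5 kN.
Governing: min(1178.7, 1980.5, 1670.5, 1319.0, 1228.5) = 1178.7 kN → bolt shear.

1178.7 kN (bolt shear governs)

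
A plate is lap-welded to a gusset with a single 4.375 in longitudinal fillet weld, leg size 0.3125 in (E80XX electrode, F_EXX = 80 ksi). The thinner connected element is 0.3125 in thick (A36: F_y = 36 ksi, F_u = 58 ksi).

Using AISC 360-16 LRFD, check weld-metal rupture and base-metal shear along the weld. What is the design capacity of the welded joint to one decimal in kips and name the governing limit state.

Weld metal: throat = 0.707×0.3125 = 0.22094 in, L = 4.375 in. φR_n = 0.75 × 0.6 × 80 × 0.22094 × 4.375 = 34.8 kips.
Base metal shear (0.3125 in plate): yield φR_n = 1.0×0.6×36×0.3125×4.375 = 29.5 kips; rupture φR_n = 0.75×0.6×58×0.3125×4.375 = 35.7 kips; take 29.5 kips (yield).
Governing: min(34.8, 29.5) = 29.5 kips → base-metal shear.

29.5 kips (base-metal shear governs)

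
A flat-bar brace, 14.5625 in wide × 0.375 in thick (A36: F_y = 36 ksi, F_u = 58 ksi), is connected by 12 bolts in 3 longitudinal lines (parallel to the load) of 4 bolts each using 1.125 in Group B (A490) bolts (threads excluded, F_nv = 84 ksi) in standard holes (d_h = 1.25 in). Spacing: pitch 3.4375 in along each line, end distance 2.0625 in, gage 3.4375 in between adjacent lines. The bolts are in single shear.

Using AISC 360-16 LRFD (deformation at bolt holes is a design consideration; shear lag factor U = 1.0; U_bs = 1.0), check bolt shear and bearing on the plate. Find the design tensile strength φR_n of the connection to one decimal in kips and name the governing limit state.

469.8 kips (bearing governs)

Bolt shear: A_b = π(1.125)²/4 = 0.99402 in². φR_n = 0.75 × 84 × 0.99402 × 12 × 1 = 751.5 kips.
Bearing (0.375 in plate, F_u = 58 ksi): end bolts L_c = 2.0625 − 1.25/2 = 1.4375, R_n = min(1.2×1.4375×0.375×58, 2.4×1.125×0.375×58) = 37.519 kips/bolt; interior L_c = 3.4375 − 1.25 = 2.1875, R_n = 57.094 kips/bolt. φR_n = 0.75 × (3×37.519 + 9×57.094) = 469.8 kips.
Governing: min(751.5, 469.8) = 469.8 kips → bearing.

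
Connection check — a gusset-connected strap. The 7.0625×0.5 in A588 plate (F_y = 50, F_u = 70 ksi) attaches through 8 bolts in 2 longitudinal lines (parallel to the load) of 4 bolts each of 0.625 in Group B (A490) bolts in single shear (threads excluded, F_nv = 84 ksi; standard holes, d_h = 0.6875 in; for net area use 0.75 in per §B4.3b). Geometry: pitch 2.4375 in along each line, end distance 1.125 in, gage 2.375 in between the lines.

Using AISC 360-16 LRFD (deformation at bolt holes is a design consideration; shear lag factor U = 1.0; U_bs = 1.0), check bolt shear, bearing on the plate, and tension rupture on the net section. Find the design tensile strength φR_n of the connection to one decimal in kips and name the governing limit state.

Bolt shear: A_b = π(0.625)²/4 = 0.3068 in². φR_n = 0.75 × 84 × 0.3068 × 8 × 1 = 154.6 kips.
Bearing (0.5 in plate, F_u = 70 ksi): end bolts L_c = 1.125 − 0.6875/2 = 0.78125, R_n = min(1.2×0.78125×0.5×70, 2.4×0.625×0.5×70) = 32.813 kips/bolt; interior L_c = 2.4375 − 0.6875 = 1.75, R_n = 52.5 kips/bolt. φR_n = 0.75 × (2×32.813 + 6×52.5) = 285.5 kips.
Tension rupture (net): A_n = (7.0625 − 2×0.75)×0.5 = 2.7813 in² (U = 1.0, A_e = A_n). φR_n = 0.75 × 70 × 2.7813 = 146.0 kips.
Governing: min(154.6, 285.5, 146.0) = 146.0 kips → net-section rupture.

146.0 kips (net-section rupture governs)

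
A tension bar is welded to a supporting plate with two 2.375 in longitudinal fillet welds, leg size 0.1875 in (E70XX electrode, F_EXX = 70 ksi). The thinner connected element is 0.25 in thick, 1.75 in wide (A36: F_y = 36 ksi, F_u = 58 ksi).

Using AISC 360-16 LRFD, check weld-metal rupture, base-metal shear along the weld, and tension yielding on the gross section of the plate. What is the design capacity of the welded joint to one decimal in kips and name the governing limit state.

Weld metal: throat = 0.707×0.1875 = 0.13256 in, L = 2×2.375 = 4.75 in. φR_n = 0.75 × 0.6 × 70 × 0.13256 × 4.75 = 19.8 kips.
Base metal shear (0.25 in plate): yield φR_n = 1.0×0.6×36×0.25×4.75 = 25.7 kips; rupture φR_n = 0.75×0.6×58×0.25×4.75 = 31.0 kips; take 25.7 kips (yield).
Tension yield (gross): A_g = 1.75×0.25 = 0.4375 in². φR_n = 0.90 × 36 × 0.4375 = 14.2 kips.
Governing: min(19.8, 25.7, 14.2) = 14.2 kips → gross-section yield.

14.2 kips (gross-section yield governs)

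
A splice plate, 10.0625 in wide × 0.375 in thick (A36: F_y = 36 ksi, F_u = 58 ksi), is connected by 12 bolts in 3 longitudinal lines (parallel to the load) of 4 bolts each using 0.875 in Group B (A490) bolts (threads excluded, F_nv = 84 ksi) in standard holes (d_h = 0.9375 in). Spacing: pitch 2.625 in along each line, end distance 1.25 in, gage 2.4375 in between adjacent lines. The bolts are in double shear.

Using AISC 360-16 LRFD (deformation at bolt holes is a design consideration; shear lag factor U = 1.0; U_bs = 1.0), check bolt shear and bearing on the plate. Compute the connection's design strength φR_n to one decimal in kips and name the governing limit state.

343.2 kips (bearing governs)

Bolt shear: A_b = π(0.875)²/4 = 0.60132 in². φR_n = 0.75 × 84 × 0.60132 × 12 × 2 = 909.2 kips.
Bearing (0.375 in plate, F_u = 58 ksi): end bolts L_c = 1.25 − 0.9375/2 = 0.78125, R_n = min(1.2×0.78125×0.375×58, 2.4×0.875×0.375×58) = 20.391 kips/bolt; interior L_c = 2.625 − 0.9375 = 1.6875, R_n = 44.044 kips/bolt. φR_n = 0.75 × (3×20.391 + 9×44.044) = 343.2 kips.
Governing: min(909.2, 343.2) = 343.2 kips → bearing.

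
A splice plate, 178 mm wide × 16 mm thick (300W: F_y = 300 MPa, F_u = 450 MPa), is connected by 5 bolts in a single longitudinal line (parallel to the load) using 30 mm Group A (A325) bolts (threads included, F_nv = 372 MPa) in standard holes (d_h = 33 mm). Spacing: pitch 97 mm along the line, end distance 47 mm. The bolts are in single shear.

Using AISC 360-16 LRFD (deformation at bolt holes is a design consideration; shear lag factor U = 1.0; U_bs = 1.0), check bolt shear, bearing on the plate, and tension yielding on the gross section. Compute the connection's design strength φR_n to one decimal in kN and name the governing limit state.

769.0 kN (gross-section yield governs)

Bolt shear: A_b = π(30)²/4 = 706.86 mm². φR_n = 0.75 × 372 × 706.86 × 5 × 1 = 986.1 kN.
Bearing (16 mm plate, F_u = 450 MPa): end bolts L_c = 47 − 33/2 = 30.5, R_n = min(1.2×30.5×16×450, 2.4×30×16×450) = 263.52 kN/bolt; interior L_c = 97 − 33 = 64, R_n = 518.4 kN/bolt. φR_n = 0.75 × (1×263.52 + 4×518.4) = 1752.8 kN.
Tension yield (gross): A_g = 178×16 = 2848 mm². φR_n = 0.90 × 300 × 2848 = 769.0 kN.
Governing: min(986.1, 1752.8, 769.0) = 769.0 kN → gross-section yield.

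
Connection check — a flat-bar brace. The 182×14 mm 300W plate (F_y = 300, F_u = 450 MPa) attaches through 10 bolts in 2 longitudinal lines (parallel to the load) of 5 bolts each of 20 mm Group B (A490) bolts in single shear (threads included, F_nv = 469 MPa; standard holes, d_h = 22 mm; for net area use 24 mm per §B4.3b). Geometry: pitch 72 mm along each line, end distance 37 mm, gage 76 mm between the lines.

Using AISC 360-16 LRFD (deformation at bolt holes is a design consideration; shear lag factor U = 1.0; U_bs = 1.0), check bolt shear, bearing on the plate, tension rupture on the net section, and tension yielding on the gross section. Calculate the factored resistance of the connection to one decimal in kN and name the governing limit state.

Bolt shear: A_b = π(20)²/4 = 314.16 mm². φR_n = 0.75 × 469 × 314.16 × 10 × 1 = 1105.1 kN.
Bearing (14 mm plate, F_u = 450 MPa): end bolts L_c = 37 − 22/2 = 26, R_n = min(1.2×26×14×450, 2.4×20×14×450) = 196.56 kN/bolt; interior L_c = 72 − 22 = 50, R_n = 302.4 kN/bolt. φR_n = 0.75 × (2×196.56 + 8×302.4) = 2109.2 kN.
Tension rupture (net): A_n = (182 − 2×24)×14 = 1876 mm² (U = 1.0, A_e = A_n). φR_n = 0.75 × 450 × 1876 = 633.2 kN.
Tension yield (gross): A_g = 182×14 = 2548 mm². φR_n = 0.90 × 300 × 2548 = 688.0 kN.
Governing: min(1105.1, 2109.2, 633.2, 688.0) = 633.2 kN → net-section rupture.

633.2 kN (net-section rupture governs)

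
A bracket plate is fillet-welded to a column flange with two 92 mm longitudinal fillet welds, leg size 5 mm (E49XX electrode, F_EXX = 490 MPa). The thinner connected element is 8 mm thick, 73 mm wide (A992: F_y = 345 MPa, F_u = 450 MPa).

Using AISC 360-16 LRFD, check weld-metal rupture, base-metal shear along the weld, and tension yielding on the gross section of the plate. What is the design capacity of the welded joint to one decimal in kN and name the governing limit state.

143.4 kN (weld metal governs)

Weld metal: throat = 0.707×5 = 3.535 mm, L = 2×92 = 184 mm. φR_n = 0.75 × 0.6 × 490 × 3.535 × 184 = 143.4 kN.
Base metal shear (8 mm plate): yield φR_n = 1.0×0.6×345×8×184 = 304.7 kN; rupture φR_n = 0.75×0.6×450×8×184 = 298.1 kN; take 298.1 kN (rupture).
Tension yield (gross): A_g = 73×8 = 584 mm². φR_n = 0.90 × 345 × 584 = 181.3 kN.
Governing: min(143.4, 298.1, 181.3) = 143.4 kN → weld metal.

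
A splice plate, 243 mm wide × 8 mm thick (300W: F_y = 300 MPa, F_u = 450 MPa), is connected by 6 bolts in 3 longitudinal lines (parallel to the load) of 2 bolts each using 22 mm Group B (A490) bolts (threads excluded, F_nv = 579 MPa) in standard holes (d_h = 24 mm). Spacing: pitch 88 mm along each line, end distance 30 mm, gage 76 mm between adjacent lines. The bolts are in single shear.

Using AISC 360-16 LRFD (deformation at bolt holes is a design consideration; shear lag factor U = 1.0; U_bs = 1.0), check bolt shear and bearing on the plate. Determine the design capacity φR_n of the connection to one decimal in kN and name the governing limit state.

602.6 kN (bearing governs)

Bolt shear: A_b = π(22)²/4 = 380.13 mm². φR_n = 0.75 × 579 × 380.13 × 6 × 1 = 990.4 kN.
Bearing (8 mm plate, F_u = 450 MPa): end bolts L_c = 30 − 24/2 = 18, R_n = min(1.2×18×8×450, 2.4×22×8×450) = 77.76 kN/bolt; interior L_c = 88 − 24 = 64, R_n = 190.08 kN/bolt. φR_n = 0.75 × (3×77.76 + 3×190.08) = 602.6 kN.
Governing: min(990.4, 602.6) = 602.6 kN → bearing.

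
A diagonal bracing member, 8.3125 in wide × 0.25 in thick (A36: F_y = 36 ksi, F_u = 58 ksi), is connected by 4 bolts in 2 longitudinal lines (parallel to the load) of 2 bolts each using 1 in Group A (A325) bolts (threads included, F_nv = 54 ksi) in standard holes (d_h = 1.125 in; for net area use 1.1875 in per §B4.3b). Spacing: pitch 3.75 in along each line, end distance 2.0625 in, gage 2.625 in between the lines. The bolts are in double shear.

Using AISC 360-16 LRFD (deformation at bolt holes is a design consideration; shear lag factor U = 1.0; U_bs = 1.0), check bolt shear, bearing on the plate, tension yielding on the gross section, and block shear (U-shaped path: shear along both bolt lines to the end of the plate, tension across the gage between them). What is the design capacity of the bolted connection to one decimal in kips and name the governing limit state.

Bolt shear: A_b = π(1)²/4 = 0.7854 in². φR_n = 0.75 × 54 × 0.7854 × 4 × 2 = 254.5 kips.
Bearing (0.25 in plate, F_u = 58 ksi): end bolts L_c = 2.0625 − 1.125/2 = 1.5, R_n = min(1.2×1.5×0.25×58, 2.4×1×0.25×58) = 26.1 kips/bolt; interior L_c = 3.75 − 1.125 = 2.625, R_n = 34.8 kips/bolt. φR_n = 0.75 × (2×26.1 + 2×34.8) = 91.4 kips.
Tension yield (gross): A_g = 8.3125×0.25 = 2.0781 in². φR_n = 0.90 × 36 × 2.0781 = 67.3 kips.
Block shear: shear path 2×[2.0625+1×3.75] = 2×5.8125 in, A_gv = 2.9063, A_nv = 2×(5.8125 − 1.5×1.1875)×0.25 = 2.0156 in²; tension across gage: (2.625 − 1×1.1875)×0.25 = 0.35938 in². R_n = min(0.6×58×2.0156, 0.6×36×2.9063) + 1.0×58×0.35938 = min(70.143, 62.776) + 20.844 = 83.62 kips. φR_n = 0.75 × 83.62 = 62.7 kips.
Governing: min(254.5, 91.4, 67.3, 62.7) = 62.7 kips → block shear.

62.7 kips (block shear governs)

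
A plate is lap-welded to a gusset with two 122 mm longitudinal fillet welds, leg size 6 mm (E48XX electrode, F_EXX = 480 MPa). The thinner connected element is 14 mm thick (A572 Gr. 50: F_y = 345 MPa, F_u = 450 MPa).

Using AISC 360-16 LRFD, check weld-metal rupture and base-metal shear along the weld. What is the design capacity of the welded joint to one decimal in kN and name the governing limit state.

Weld metal: throat = 0.707×6 = 4.242 mm, L = 2×122 = 244 mm. φR_n = 0.75 × 0.6 × 480 × 4.242 × 244 = 223.6 kN.
Base metal shear (14 mm plate): yield φR_n = 1.0×0.6×345×14×244 = 707.1 kN; rupture φR_n = 0.75×0.6×450×14×244 = 691.7 kN; take 691.7 kN (rupture).
Governing: min(223.6, 691.7) = 223.6 kN → weld metal.

223.6 kN (weld metal governs)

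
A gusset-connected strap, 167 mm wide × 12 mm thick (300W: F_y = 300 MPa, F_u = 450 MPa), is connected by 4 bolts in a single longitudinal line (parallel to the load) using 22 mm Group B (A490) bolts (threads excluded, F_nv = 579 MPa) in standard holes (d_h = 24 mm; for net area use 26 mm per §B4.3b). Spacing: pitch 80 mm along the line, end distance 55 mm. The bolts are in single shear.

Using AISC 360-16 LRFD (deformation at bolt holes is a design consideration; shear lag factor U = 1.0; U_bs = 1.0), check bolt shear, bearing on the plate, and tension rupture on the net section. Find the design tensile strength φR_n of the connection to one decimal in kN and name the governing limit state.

571.1 kN (net-section rupture governs)

Bolt shear: A_b = π(22)²/4 = 380.13 mm². φR_n = 0.75 × 579 × 380.13 × 4 × 1 = 660.3 kN.
Bearing (12 mm plate, F_u = 450 MPa): end bolts L_c = 55 − 24/2 = 43, R_n = min(1.2×43×12×450, 2.4×22×12×450) = 278.64 kN/bolt; interior L_c = 80 − 24 = 56, R_n = 285.12 kN/bolt. φR_n = 0.75 × (1×278.64 + 3×285.12) = 850.5 kN.
Tension rupture (net): A_n = (167 − 1×26)×12 = 1692 mm² (U = 1.0, A_e = A_n). φR_n = 0.75 × 450 × 1692 = 571.1 kN.
Governing: min(660.3, 850.5, 571.1) = 571.1 kN → net-section rupture.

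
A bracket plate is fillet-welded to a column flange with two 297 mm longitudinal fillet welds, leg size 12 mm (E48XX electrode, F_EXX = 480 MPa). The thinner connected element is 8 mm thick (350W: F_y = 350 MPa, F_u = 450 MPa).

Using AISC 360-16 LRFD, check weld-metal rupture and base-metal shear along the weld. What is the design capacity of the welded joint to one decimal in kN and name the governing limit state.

962.3 kN (base-metal shear governs)

Weld metal: throat = 0.707×12 = 8.484 mm, L = 2×297 = 594 mm. φR_n = 0.75 × 0.6 × 480 × 8.484 × 594 = 1088.5 kN.
Base metal shear (8 mm plate): yield φR_n = 1.0×0.6×350×8×594 = 997.9 kN; rupture φR_n = 0.75×0.6×450×8×594 = 962.3 kN; take 962.3 kN (rupture).
Governing: min(1088.5, 962.3) = 962.3 kN → base-metal shear.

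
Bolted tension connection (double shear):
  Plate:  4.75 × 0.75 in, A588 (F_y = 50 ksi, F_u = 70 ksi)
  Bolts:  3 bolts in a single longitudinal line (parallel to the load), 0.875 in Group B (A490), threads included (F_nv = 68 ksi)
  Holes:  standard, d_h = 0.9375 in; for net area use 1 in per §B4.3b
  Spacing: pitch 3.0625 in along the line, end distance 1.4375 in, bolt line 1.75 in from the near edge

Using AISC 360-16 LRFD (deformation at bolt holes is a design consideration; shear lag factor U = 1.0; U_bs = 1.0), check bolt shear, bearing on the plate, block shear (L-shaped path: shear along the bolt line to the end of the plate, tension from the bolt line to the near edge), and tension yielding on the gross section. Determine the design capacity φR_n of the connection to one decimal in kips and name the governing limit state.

160.3 kips (gross-section yield governs)

Bolt shear: A_b = π(0.875)²/4 = 0.60132 in². φR_n = 0.75 × 68 × 0.60132 × 3 × 2 = 184.0 kips.
Bearing (0.75 in plate, F_u = 70 ksi): end bolts L_c = 1.4375 − 0.9375/2 = 0.96875, R_n = min(1.2×0.96875×0.75×70, 2.4×0.875×0.75×70) = 61.031 kips/bolt; interior L_c = 3.0625 − 0.9375 = 2.125, R_n = 110.25 kips/bolt. φR_n = 0.75 × (1×61.031 + 2×110.25) = 211.1 kips.
Block shear: shear path 1×[1.4375+2×3.0625] = 1×7.5625 in, A_gv = 5.6719, A_nv = 1×(7.5625 − 2.5×1)×0.75 = 3.7969 in²; tension to near edge: (1.75 − 0.5×1)×0.75 = 0.9375 in². R_n = min(0.6×70×3.7969, 0.6×50×5.6719) + 1.0×70×0.9375 = min(159.47, 170.16) + 65.625 = 225.1 kips. φR_n = 0.75 × 225.1 = 168.8 kips.
Tension yield (gross): A_g = 4.75×0.75 = 3.5625 in². φR_n = 0.90 × 50 × 3.5625 = 160.3 kips.
Governing: min(184.0, 211.1, 168.8, 160.3) = 160.3 kips → gross-section yield.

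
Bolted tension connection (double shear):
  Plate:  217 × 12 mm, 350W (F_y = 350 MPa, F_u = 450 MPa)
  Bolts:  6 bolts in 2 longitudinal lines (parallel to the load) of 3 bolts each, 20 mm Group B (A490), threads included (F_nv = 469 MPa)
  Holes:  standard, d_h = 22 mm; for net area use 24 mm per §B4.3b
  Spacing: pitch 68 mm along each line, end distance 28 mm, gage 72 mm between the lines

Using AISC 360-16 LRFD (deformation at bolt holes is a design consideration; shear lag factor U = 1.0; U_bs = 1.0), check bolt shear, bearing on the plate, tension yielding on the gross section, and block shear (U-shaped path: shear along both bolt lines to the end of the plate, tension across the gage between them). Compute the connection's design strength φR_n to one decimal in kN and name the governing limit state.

699.8 kN (block shear governs)

Bolt shear: A_b = π(20)²/4 = 314.16 mm². φR_n = 0.75 × 469 × 314.16 × 6 × 2 = 1326.1 kN.
Bearing (12 mm plate, F_u = 450 MPa): end bolts L_c = 28 − 22/2 = 17, R_n = min(1.2×17×12×450, 2.4×20×12×450) = 110.16 kN/bolt; interior L_c = 68 − 22 = 46, R_n = 259.2 kN/bolt. φR_n = 0.75 × (2×110.16 + 4×259.2) = 942.8 kN.
Tension yield (gross): A_g = 217×12 = 2604 mm². φR_n = 0.90 × 350 × 2604 = 820.3 kN.
Block shear: shear path 2×[28+2×68] = 2×164 mm, A_gv = 3936, A_nv = 2×(164 − 2.5×24)×12 = 2496 mm²; tension across gage: (72 − 1×24)×12 = 576 mm². R_n = min(0.6×450×2496, 0.6×350×3936) + 1.0×450×576 = min(673.92, 826.56) + 259.2 = 933.12 kN. φR_n = 0.75 × 933.12 = 699.8 kN.
Governing: min(1326.1, 942.8, 820.3, 699.8) = 699.8 kN → block shear.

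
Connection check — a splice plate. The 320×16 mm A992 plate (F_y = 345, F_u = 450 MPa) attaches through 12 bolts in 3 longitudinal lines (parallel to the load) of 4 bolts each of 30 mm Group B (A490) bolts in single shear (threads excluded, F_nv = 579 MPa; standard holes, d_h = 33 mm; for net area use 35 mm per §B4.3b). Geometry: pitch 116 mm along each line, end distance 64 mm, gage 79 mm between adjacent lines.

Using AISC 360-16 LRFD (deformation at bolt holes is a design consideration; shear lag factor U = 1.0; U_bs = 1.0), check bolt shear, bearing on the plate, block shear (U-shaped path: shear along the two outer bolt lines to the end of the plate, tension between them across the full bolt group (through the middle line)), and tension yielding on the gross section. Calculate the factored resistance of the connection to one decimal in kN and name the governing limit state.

Bolt shear: A_b = π(30)²/4 = 706.86 mm². φR_n = 0.75 × 579 × 706.86 × 12 × 1 = 3683.4 kN.
Bearing (16 mm plate, F_u = 450 MPa): end bolts L_c = 64 − 33/2 = 47.5, R_n = min(1.2×47.5×16×450, 2.4×30×16×450) = 410.4 kN/bolt; interior L_c = 116 − 33 = 83, R_n = 518.4 kN/bolt. φR_n = 0.75 × (3×410.4 + 9×518.4) = 4422.6 kN.
Block shear: shear path 2×[64+3×116] = 2×412 mm, A_gv = 13184, A_nv = 2×(412 − 3.5×35)×16 = 9264 mm²; tension across gage: (158 − 2×35)×16 = 1408 mm². R_n = min(0.6×450×9264, 0.6×345×13184) + 1.0×450×1408 = min(2501.3, 2729.1) + 633.6 = 3134.9 kN. φR_n = 0.75 × 3134.9 = 2351.2 kN.
Tension yield (gross): A_g = 320×16 = 5120 mm². φR_n = 0.90 × 345 × 5120 = 1589.8 kN.
Governing: min(3683.4, 4422.6, 2351.2, 1589.8) = 1589.8 kN → gross-section yield.

1589.8 kN (gross-section yield governs)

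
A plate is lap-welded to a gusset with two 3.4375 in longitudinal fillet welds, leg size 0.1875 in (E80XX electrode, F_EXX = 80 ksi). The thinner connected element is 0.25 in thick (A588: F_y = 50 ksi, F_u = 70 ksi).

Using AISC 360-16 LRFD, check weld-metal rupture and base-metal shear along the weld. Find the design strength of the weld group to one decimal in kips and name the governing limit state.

32.8 kips (weld metal governs)

Weld metal: throat = 0.707×0.1875 = 0.13256 in, L = 2×3.4375 = 6.875 in. φR_n = 0.75 × 0.6 × 80 × 0.13256 × 6.875 = 32.8 kips.
Base metal shear (0.25 in plate): yield φR_n = 1.0×0.6×50×0.25×6.875 = 51.6 kips; rupture φR_n = 0.75×0.6×70×0.25×6.875 = 54.1 kips; take 51.6 kips (yield).
Governing: min(32.8, 51.6) = 32.8 kips → weld metal.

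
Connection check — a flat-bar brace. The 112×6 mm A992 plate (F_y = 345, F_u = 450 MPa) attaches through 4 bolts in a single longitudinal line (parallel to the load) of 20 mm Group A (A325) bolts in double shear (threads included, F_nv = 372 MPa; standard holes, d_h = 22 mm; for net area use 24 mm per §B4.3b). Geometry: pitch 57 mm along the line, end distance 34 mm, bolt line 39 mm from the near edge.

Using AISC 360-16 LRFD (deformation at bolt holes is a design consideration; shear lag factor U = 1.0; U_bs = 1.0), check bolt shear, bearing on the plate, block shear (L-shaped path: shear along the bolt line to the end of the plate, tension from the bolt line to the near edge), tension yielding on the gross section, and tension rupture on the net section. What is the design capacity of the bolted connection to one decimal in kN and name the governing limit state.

Bolt shear: A_b = π(20)²/4 = 314.16 mm². φR_n = 0.75 × 372 × 314.16 × 4 × 2 = 701.2 kN.
Bearing (6 mm plate, F_u = 450 MPa): end bolts L_c = 34 − 22/2 = 23, R_n = min(1.2×23×6×450, 2.4×20×6×450) = 74.52 kN/bolt; interior L_c = 57 − 22 = 35, R_n = 113.4 kN/bolt. φR_n = 0.75 × (1×74.52 + 3×113.4) = 311.0 kN.
Block shear: shear path 1×[34+3×57] = 1×205 mm, A_gv = 1230, A_nv = 1×(205 − 3.5×24)×6 = 726 mm²; tension to near edge: (39 − 0.5×24)×6 = 162 mm². R_n = min(0.6×450×726, 0.6×345×1230) + 1.0×450×162 = min(196.02, 254.61) + 72.9 = 268.92 kN. φR_n = 0.75 × 268.92 = 201.7 kN.
Tension yield (gross): A_g = 112×6 = 672 mm². φR_n = 0.90 × 345 × 672 = 208.7 kN.
Tension rupture (net): A_n = (112 − 1×24)×6 = 528 mm² (U = 1.0, A_e = A_n). φR_n = 0.75 × 450 × 528 = 178.2 kN.
Governing: min(701.2, 311.0, 201.7, 208.7, 178.2) = 178.2 kN → net-section rupture.

178.2 kN (net-section rupture governs)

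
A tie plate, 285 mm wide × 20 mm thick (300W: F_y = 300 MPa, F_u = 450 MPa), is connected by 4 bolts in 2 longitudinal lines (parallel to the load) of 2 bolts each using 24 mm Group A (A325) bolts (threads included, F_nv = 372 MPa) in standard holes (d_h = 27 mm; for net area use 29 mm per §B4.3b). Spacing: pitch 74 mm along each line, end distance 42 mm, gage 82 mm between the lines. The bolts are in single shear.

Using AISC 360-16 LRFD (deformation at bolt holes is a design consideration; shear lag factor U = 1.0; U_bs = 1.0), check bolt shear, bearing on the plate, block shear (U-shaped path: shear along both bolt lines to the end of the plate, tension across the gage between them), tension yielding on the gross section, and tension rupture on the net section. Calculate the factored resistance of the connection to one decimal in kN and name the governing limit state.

504.9 kN (bolt shear governs)

Bolt shear: A_b = π(24)²/4 = 452.39 mm². φR_n = 0.75 × 372 × 452.39 × 4 × 1 = 504.9 kN.
Bearing (20 mm plate, F_u = 450 MPa): end bolts L_c = 42 − 27/2 = 28.5, R_n = min(1.2×28.5×20×450, 2.4×24×20×450) = 307.8 kN/bolt; interior L_c = 74 − 27 = 47, R_n = 507.6 kN/bolt. φR_n = 0.75 × (2×307.8 + 2×507.6) = 1223.1 kN.
Block shear: shear path 2×[42+1×74] = 2×116 mm, A_gv = 4640, A_nv = 2×(116 − 1.5×29)×20 = 2900 mm²; tension across gage: (82 − 1×29)×20 = 1060 mm². R_n = min(0.6×450×2900, 0.6×300×4640) + 1.0×450×1060 = min(783, 835.2) + 477 = 1260 kN. φR_n = 0.75 × 1260 = 945.0 kN.
Tension yield (gross): A_g = 285×20 = 5700 mm². φR_n = 0.90 × 300 × 5700 = 1539.0 kN.
Tension rupture (net): A_n = (285 − 2×29)×20 = 4540 mm² (U = 1.0, A_e = A_n). φR_n = 0.75 × 450 × 4540 = 1532.3 kN.
Governing: min(504.9, 1223.1, 945.0, 1539.0, 1532.3) = 504.9 kN → bolt shear.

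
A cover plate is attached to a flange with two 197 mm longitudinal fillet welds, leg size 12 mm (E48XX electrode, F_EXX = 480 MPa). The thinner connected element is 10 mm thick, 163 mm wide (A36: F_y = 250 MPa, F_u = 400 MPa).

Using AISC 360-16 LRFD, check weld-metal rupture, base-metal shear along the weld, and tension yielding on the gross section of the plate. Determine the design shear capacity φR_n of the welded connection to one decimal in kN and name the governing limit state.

Weld metal: throat = 0.707×12 = 8.484 mm, L = 2×197 = 394 mm. φR_n = 0.75 × 0.6 × 480 × 8.484 × 394 = 722.0 kN.
Base metal shear (10 mm plate): yield φR_n = 1.0×0.6×250×10×394 = 591.0 kN; rupture φR_n = 0.75×0.6×400×10×394 = 709.2 kN; take 591.0 kN (yield).
Tension yield (gross): A_g = 163×10 = 1630 mm². φR_n = 0.90 × 250 × 1630 = 366.8 kN.
Governing: min(722.0, 591.0, 366.8) = 366.8 kN → gross-section yield.

366.8 kN (gross-section yield governs)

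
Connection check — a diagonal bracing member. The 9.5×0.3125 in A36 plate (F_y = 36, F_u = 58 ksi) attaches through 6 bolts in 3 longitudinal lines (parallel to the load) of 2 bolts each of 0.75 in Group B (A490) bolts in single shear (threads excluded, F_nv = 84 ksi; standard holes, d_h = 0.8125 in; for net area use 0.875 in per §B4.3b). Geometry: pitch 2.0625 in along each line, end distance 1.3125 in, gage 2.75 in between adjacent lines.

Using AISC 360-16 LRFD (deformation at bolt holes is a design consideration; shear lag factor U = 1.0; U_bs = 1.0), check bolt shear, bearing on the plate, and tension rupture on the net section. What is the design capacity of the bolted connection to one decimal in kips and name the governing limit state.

Bolt shear: A_b = π(0.75)²/4 = 0.44179 in². φR_n = 0.75 × 84 × 0.44179 × 6 × 1 = 167.0 kips.
Bearing (0.3125 in plate, F_u = 58 ksi): end bolts L_c = 1.3125 − 0.8125/2 = 0.90625, R_n = min(1.2×0.90625×0.3125×58, 2.4×0.75×0.3125×58) = 19.711 kips/bolt; interior L_c = 2.0625 − 0.8125 = 1.25, R_n = 27.188 kips/bolt. φR_n = 0.75 × (3×19.711 + 3×27.188) = 105.5 kips.
Tension rupture (net): A_n = (9.5 − 3×0.875)×0.3125 = 2.1484 in² (U = 1.0, A_e = A_n). φR_n = 0.75 × 58 × 2.1484 = 93.5 kips.
Governing: min(167.0, 105.5, 93.5) = 93.5 kips → net-section rupture.

93.5 kips (net-section rupture governs)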